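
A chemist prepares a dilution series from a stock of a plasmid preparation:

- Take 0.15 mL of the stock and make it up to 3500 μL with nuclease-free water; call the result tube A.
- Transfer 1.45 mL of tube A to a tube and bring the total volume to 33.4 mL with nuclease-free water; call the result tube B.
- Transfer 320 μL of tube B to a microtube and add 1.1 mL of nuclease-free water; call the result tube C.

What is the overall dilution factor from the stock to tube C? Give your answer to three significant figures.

Step 1: 0.15 mL brought to 3500 μL → factor 3.5/0.15 = 23.333
Step 2: 1.45 mL brought to 33.4 mL → factor 33.4/1.45 = 23.034
Step 3: 320 μL + 1.1 mL = 1420 μL total → factor 1420/320 = 4.4375
Overall dilution factor = 23.333 × 23.034 × 4.4375 = 2385

2.39 × 10^3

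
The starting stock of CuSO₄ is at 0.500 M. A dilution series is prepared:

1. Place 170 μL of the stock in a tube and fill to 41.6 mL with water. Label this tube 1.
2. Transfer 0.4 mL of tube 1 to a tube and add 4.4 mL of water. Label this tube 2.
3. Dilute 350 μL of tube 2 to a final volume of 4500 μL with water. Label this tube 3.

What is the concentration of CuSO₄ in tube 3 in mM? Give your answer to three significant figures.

0.0132 mM

Step 1: 170 μL brought to 41.6 mL → factor 41600/170 = 244.71
Step 2: 0.4 mL + 4.4 mL = 4.8 mL total → factor 4.8/0.4 = 12
Step 3: 350 μL brought to 4500 μL → factor 4500/350 = 12.857
Overall dilution factor = 244.71 × 12 × 12.857 = 37755
Final = 0.500 M / 37755 = 1.324 × 10^-5 M = 0.0132 mM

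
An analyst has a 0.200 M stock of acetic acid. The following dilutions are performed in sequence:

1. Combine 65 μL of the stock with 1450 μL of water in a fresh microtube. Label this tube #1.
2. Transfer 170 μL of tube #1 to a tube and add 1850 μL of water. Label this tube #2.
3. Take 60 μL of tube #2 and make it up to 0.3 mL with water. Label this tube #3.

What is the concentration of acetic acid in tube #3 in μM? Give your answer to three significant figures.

Step 1: 65 μL + 1450 μL = 1515 μL total → factor 1515/65 = 23.308
Step 2: 170 μL + 1850 μL = 2020 μL total → factor 2020/170 = 11.882
Step 3: 60 μL brought to 0.3 mL → factor 300/60 = 5
Overall dilution factor = 23.308 × 11.882 × 5 = 1384.8
Final = 0.200 M / 1384.8 = 0.0001444 M = 144 μM

144 μM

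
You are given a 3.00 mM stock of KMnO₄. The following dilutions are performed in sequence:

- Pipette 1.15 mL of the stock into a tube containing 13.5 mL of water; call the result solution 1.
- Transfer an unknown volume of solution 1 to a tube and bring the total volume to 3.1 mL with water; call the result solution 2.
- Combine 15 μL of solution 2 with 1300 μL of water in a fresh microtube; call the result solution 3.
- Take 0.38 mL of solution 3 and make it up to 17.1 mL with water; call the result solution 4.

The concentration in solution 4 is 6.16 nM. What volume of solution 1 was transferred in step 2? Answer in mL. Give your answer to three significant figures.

0.320 mL

Step 1: 1.15 mL + 13.5 mL = 14.65 mL total → factor 14.65/1.15 = 12.739
Step 2: v brought to 3.1 mL → factor = 3.1 mL/v
Step 3: 15 μL + 1300 μL = 1315 μL total → factor 1315/15 = 87.667
Step 4: 0.38 mL brought to 17.1 mL → factor 17.1/0.38 = 45
Product of known-step factors = 50256
Overall factor = 3.00 mM / (6.16 nM) = 4.8701 × 10^5
Step-2 factor = 4.8701 × 10^5 / 50256 = 9.6907
v = 3.1 mL / 9.6907 = 0.320 mL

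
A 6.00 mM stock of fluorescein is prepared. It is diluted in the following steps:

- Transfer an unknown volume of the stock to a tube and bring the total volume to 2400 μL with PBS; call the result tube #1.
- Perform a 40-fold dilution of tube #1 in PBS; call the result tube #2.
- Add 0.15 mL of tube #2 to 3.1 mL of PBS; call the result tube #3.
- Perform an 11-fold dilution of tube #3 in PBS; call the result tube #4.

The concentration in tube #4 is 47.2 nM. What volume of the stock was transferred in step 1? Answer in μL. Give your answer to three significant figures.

180 μL

Step 1: v brought to 2400 μL → factor = 2400 μL/v
Step 2: 40-fold → factor 40
Step 3: 0.15 mL + 3.1 mL = 3.25 mL total → factor 3.25/0.15 = 21.667
Step 4: 11-fold → factor 11
Product of known-step factors = 9533.3
Overall factor = 6.00 mM / (47.2 nM) = 1.2712 × 10^5
Step-1 factor = 1.2712 × 10^5 / 9533.3 = 13.334
v = 2400 μL / 13.334 = 180 μL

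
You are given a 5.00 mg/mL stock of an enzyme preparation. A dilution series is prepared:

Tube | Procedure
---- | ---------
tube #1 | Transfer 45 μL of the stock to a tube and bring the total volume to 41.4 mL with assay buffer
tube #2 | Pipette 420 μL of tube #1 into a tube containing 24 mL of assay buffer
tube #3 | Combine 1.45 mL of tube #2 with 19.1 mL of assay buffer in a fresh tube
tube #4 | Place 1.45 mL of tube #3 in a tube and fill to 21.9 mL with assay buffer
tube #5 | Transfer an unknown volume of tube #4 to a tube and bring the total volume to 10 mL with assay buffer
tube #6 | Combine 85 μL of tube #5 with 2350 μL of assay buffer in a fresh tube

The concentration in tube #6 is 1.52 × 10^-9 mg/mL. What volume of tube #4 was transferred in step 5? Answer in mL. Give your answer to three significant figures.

Step 1: 45 μL brought to 41.4 mL → factor 41400/45 = 920
Step 2: 420 μL + 24 mL = 24420 μL total → factor 24420/420 = 58.143
Step 3: 1.45 mL + 19.1 mL = 20.55 mL total → factor 20.55/1.45 = 14.172
Step 4: 1.45 mL brought to 21.9 mL → factor 21.9/1.45 = 15.103
Step 5: v brought to 10 mL → factor = 10 mL/v
Step 6: 85 μL + 2350 μL = 2435 μL total → factor 2435/85 = 28.647
Product of known-step factors = 3.2801 × 10^8
Overall factor = 5.00 mg/mL / (1.52 × 10^-9 mg/mL) = 3.2895 × 10^9
Step-5 factor = 3.2895 × 10^9 / 3.2801 × 10^8 = 10.029
v = 10 mL / 10.029 = 0.997 mL

0.997 mL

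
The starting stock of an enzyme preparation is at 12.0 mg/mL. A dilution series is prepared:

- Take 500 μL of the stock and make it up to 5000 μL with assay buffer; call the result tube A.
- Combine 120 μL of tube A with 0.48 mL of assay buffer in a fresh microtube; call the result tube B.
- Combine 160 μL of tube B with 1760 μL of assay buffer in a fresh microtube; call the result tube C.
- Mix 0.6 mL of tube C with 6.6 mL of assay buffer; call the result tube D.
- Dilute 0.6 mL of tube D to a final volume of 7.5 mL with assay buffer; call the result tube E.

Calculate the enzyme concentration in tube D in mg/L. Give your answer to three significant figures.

Step 1: 500 μL brought to 5000 μL → factor 5000/500 = 10
Step 2: 120 μL + 0.48 mL = 600 μL total → factor 600/120 = 5
Step 3: 160 μL + 1760 μL = 1920 μL total → factor 1920/160 = 12
Step 4: 0.6 mL + 6.6 mL = 7.2 mL total → factor 7.2/0.6 = 12
Dilution factor through tube D = 10 × 5 × 12 × 12 = 7200
[tube D] = 12.0 mg/mL / 7200 = 0.001667 mg/mL = 1.67 mg/L

1.67 mg/L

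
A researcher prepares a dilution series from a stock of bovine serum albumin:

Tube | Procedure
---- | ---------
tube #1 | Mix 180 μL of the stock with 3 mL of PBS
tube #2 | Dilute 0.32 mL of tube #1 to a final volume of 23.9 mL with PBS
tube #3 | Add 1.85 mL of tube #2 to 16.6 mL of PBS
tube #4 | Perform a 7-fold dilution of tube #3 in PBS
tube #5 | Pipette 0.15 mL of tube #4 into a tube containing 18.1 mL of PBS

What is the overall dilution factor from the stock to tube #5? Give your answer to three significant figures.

Step 1: 180 μL + 3 mL = 3180 μL total → factor 3180/180 = 17.667
Step 2: 0.32 mL brought to 23.9 mL → factor 23.9/0.32 = 74.688
Step 3: 1.85 mL + 16.6 mL = 18.45 mL total → factor 18.45/1.85 = 9.973
Step 4: 7-fold → factor 7
Step 5: 0.15 mL + 18.1 mL = 18.25 mL total → factor 18.25/0.15 = 121.67
Overall dilution factor = 17.667 × 74.688 × 9.973 × 7 × 121.67 = 1.1207 × 10^7

1.12 × 10^7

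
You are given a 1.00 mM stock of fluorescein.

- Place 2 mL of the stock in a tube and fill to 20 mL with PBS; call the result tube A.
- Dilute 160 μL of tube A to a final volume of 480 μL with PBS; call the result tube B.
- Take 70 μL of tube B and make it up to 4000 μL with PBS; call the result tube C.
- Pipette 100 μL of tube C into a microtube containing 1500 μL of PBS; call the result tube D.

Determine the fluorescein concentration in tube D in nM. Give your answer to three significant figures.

36.5 nM

Step 1: 2 mL brought to 20 mL → factor 20/2 = 10
Step 2: 160 μL brought to 480 μL → factor 480/160 = 3
Step 3: 70 μL brought to 4000 μL → factor 4000/70 = 57.143
Step 4: 100 μL + 1500 μL = 1600 μL total → factor 1600/100 = 16
Overall dilution factor = 10 × 3 × 57.143 × 16 = 27429
Final = 1.00 mM / 27429 = 3.646 × 10^-5 mM = 36.5 nM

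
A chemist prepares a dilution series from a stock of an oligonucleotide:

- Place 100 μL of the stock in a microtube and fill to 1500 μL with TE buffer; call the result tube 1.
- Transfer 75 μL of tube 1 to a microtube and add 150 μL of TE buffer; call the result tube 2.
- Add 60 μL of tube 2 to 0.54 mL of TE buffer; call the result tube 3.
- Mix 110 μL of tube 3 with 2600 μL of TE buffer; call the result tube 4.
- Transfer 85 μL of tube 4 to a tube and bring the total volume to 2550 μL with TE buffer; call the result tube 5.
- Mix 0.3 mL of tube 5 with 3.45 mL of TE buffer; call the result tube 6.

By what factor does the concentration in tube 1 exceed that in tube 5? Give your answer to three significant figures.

2.22 × 10^4

Step 1: 100 μL brought to 1500 μL → factor 1500/100 = 15
Step 2: 75 μL + 150 μL = 225 μL total → factor 225/75 = 3
Step 3: 60 μL + 0.54 mL = 600 μL total → factor 600/60 = 10
Step 4: 110 μL + 2600 μL = 2710 μL total → factor 2710/110 = 24.636
Step 5: 85 μL brought to 2550 μL → factor 2550/85 = 30
Dilution factor to tube 1 = 15; to tube 5 = 3.3259 × 10^5
[tube 1]/[tube 5] = (factor to tube 5)/(factor to tube 1) = 3.3259 × 10^5/15 = 2.22 × 10^4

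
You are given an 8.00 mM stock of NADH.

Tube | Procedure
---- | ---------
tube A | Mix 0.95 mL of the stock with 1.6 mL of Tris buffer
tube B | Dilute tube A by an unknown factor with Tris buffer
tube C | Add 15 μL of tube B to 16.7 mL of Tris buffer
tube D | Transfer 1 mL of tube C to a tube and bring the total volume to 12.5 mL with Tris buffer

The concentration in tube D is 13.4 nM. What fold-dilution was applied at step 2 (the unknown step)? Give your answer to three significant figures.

Step 1: 0.95 mL + 1.6 mL = 2.55 mL total → factor 2.55/0.95 = 2.6842
Step 2: unknown factor x
Step 3: 15 μL + 16.7 mL = 16715 μL total → factor 16715/15 = 1114.3
Step 4: 1 mL brought to 12.5 mL → factor 12.5/1 = 12.5
Product of known-step factors = 37389
Overall factor = 8.00 mM / (13.4 nM) = 5.9701 × 10^5
x = 5.9701 × 10^5 / 37389 = 16.0

16.0-fold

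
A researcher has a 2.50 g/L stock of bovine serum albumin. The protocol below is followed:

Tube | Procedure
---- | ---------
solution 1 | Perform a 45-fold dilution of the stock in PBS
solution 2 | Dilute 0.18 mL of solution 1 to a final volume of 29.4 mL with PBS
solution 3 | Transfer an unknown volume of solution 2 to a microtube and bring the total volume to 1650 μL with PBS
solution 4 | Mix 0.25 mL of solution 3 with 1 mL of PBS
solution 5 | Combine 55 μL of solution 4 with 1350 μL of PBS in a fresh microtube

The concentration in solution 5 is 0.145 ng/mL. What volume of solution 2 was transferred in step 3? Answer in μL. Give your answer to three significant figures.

Step 1: 45-fold → factor 45
Step 2: 0.18 mL brought to 29.4 mL → factor 29.4/0.18 = 163.33
Step 3: v brought to 1650 μL → factor = 1650 μL/v
Step 4: 0.25 mL + 1 mL = 1.25 mL total → factor 1.25/0.25 = 5
Step 5: 55 μL + 1350 μL = 1405 μL total → factor 1405/55 = 25.545
Product of known-step factors = 9.388 × 10^5
Overall factor = 2.50 g/L / (0.145 ng/mL) = 1.7241 × 10^7
Step-3 factor = 1.7241 × 10^7 / 9.388 × 10^5 = 18.365
v = 1650 μL / 18.365 = 89.8 μL

89.8 μL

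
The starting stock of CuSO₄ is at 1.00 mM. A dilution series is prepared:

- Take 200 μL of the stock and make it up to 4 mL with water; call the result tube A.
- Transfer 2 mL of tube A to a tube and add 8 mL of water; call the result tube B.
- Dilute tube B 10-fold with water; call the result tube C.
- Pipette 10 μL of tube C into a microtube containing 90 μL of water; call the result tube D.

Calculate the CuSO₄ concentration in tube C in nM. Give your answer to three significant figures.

Step 1: 200 μL brought to 4 mL → factor 4000/200 = 20
Step 2: 2 mL + 8 mL = 10 mL total → factor 10/2 = 5
Step 3: 10-fold → factor 10
Dilution factor through tube C = 20 × 5 × 10 = 1000
[tube C] = 1.00 mM / 1000 = 0.001000 mM = 1.00 × 10^3 nM

1.00 × 10^3 nM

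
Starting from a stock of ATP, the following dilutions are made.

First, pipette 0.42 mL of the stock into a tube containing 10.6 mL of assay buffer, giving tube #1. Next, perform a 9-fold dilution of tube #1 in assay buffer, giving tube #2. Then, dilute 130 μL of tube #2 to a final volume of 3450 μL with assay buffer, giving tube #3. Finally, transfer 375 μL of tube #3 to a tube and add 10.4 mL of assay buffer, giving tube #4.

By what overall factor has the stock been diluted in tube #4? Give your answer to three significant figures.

Step 1: 0.42 mL + 10.6 mL = 11.02 mL total → factor 11.02/0.42 = 26.238
Step 2: 9-fold → factor 9
Step 3: 130 μL brought to 3450 μL → factor 3450/130 = 26.538
Step 4: 375 μL + 10.4 mL = 10775 μL total → factor 10775/375 = 28.733
Overall dilution factor = 26.238 × 9 × 26.538 × 28.733 = 1.8007 × 10^5

1.80 × 10^5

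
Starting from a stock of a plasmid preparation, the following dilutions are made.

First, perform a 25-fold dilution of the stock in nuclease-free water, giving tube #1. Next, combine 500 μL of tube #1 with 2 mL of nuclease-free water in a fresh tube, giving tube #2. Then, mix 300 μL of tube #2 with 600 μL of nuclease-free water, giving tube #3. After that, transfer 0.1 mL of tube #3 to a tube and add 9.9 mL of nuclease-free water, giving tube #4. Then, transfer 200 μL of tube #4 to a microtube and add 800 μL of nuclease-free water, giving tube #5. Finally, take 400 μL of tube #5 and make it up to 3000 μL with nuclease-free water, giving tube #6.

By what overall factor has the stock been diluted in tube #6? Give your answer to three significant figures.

Step 1: 25-fold → factor 25
Step 2: 500 μL + 2 mL = 2500 μL total → factor 2500/500 = 5
Step 3: 300 μL + 600 μL = 900 μL total → factor 900/300 = 3
Step 4: 0.1 mL + 9.9 mL = 10 mL total → factor 10/0.1 = 100
Step 5: 200 μL + 800 μL = 1000 μL total → factor 1000/200 = 5
Step 6: 400 μL brought to 3000 μL → factor 3000/400 = 7.5
Overall dilution factor = 25 × 5 × 3 × 100 × 5 × 7.5 = 1.4062 × 10^6

1.41 × 10^6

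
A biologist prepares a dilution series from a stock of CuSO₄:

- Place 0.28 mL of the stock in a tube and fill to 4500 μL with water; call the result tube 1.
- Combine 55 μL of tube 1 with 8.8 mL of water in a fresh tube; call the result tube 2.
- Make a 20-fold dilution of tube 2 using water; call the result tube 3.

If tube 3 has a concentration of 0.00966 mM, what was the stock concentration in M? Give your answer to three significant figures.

Step 1: 0.28 mL brought to 4500 μL → factor 4.5/0.28 = 16.071
Step 2: 55 μL + 8.8 mL = 8855 μL total → factor 8855/55 = 161
Step 3: 20-fold → factor 20
Overall dilution factor = 16.071 × 161 × 20 = 51750
Stock = 0.00966 mM × 51750 = 499.9 mM = 0.500 M

0.500 M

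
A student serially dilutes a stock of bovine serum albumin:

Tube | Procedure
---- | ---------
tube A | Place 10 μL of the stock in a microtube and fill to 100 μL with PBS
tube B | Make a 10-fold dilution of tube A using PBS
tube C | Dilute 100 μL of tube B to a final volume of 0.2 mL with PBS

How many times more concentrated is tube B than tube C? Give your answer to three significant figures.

Step 1: 10 μL brought to 100 μL → factor 100/10 = 10
Step 2: 10-fold → factor 10
Step 3: 100 μL brought to 0.2 mL → factor 200/100 = 2
Dilution factor to tube B = 100; to tube C = 200
[tube B]/[tube C] = (factor to tube C)/(factor to tube B) = 200/100 = 2.00

2.00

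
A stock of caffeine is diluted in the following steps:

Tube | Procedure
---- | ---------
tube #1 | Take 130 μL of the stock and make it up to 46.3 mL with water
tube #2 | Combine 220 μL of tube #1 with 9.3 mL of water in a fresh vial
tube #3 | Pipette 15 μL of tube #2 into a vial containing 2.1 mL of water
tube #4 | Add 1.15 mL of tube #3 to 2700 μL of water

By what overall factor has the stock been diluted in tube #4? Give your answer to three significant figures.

7.28 × 10^6

Step 1: 130 μL brought to 46.3 mL → factor 46300/130 = 356.15
Step 2: 220 μL + 9.3 mL = 9520 μL total → factor 9520/220 = 43.273
Step 3: 15 μL + 2.1 mL = 2115 μL total → factor 2115/15 = 141
Step 4: 1.15 mL + 2700 μL = 3.85 mL total → factor 3.85/1.15 = 3.3478
Overall dilution factor = 356.15 × 43.273 × 141 × 3.3478 = 7.275 × 10^6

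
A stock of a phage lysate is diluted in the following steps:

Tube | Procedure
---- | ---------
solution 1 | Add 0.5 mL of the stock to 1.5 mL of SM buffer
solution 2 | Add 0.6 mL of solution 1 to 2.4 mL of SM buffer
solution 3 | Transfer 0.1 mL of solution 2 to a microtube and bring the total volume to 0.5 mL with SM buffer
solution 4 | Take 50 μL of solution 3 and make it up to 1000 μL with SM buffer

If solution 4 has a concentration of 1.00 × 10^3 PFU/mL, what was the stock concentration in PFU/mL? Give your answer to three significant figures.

2.00 × 10^6 PFU/mL

Step 1: 0.5 mL + 1.5 mL = 2 mL total → factor 2/0.5 = 4
Step 2: 0.6 mL + 2.4 mL = 3 mL total → factor 3/0.6 = 5
Step 3: 0.1 mL brought to 0.5 mL → factor 0.5/0.1 = 5
Step 4: 50 μL brought to 1000 μL → factor 1000/50 = 20
Overall dilution factor = 4 × 5 × 5 × 20 = 2000
Stock = 1.00 × 10^3 PFU/mL × 2000 = 2.00 × 10^6 PFU/mL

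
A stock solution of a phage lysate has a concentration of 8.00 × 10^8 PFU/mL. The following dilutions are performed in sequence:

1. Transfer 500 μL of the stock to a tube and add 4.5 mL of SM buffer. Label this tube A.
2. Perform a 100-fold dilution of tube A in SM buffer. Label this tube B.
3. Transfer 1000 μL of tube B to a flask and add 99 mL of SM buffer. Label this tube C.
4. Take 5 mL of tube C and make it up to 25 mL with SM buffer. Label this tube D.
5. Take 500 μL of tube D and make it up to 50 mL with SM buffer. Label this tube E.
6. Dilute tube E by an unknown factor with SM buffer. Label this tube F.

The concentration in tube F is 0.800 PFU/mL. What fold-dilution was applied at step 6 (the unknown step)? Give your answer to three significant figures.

20.0-fold

Step 1: 500 μL + 4.5 mL = 5000 μL total → factor 5000/500 = 10
Step 2: 100-fold → factor 100
Step 3: 1000 μL + 99 mL = 1 × 10^5 μL total → factor 1 × 10^5/1000 = 100
Step 4: 5 mL brought to 25 mL → factor 25/5 = 5
Step 5: 500 μL brought to 50 mL → factor 50000/500 = 100
Step 6: unknown factor x
Product of known-step factors = 5 × 10^7
Overall factor = 8.00 × 10^8 PFU/mL / (0.800 PFU/mL) = 1 × 10^9
x = 1 × 10^9 / 5 × 10^7 = 20.0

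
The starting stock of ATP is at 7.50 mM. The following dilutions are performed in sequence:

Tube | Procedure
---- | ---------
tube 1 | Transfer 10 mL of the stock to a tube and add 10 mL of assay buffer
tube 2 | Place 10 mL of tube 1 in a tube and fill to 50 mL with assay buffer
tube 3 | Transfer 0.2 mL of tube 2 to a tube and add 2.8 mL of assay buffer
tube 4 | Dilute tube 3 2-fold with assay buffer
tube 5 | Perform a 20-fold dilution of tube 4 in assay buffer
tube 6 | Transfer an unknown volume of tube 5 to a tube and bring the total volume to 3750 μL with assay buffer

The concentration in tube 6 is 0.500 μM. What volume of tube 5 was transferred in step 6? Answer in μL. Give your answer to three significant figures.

1.50 × 10^3 μL

Step 1: 10 mL + 10 mL = 20 mL total → factor 20/10 = 2
Step 2: 10 mL brought to 50 mL → factor 50/10 = 5
Step 3: 0.2 mL + 2.8 mL = 3 mL total → factor 3/0.2 = 15
Step 4: 2-fold → factor 2
Step 5: 20-fold → factor 20
Step 6: v brought to 3750 μL → factor = 3750 μL/v
Product of known-step factors = 6000
Overall factor = 7.50 mM / (0.500 μM) = 15000
Step-6 factor = 15000 / 6000 = 2.5
v = 3750 μL / 2.5 = 1.50 × 10^3 μL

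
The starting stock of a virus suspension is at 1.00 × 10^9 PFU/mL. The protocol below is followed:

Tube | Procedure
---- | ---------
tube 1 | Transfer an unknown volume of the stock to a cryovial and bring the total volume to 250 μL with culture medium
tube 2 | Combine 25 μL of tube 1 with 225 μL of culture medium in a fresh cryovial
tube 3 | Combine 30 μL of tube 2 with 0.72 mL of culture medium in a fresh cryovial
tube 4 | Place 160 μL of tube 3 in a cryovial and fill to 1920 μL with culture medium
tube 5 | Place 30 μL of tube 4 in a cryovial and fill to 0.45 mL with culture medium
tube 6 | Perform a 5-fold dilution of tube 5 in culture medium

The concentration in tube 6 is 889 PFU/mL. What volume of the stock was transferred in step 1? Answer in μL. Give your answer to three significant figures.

Step 1: v brought to 250 μL → factor = 250 μL/v
Step 2: 25 μL + 225 μL = 250 μL total → factor 250/25 = 10
Step 3: 30 μL + 0.72 mL = 750 μL total → factor 750/30 = 25
Step 4: 160 μL brought to 1920 μL → factor 1920/160 = 12
Step 5: 30 μL brought to 0.45 mL → factor 450/30 = 15
Step 6: 5-fold → factor 5
Product of known-step factors = 2.25 × 10^5
Overall factor = 1.00 × 10^9 PFU/mL / (889 PFU/mL) = 1.1249 × 10^6
Step-1 factor = 1.1249 × 10^6 / 2.25 × 10^5 = 4.9994
v = 250 μL / 4.9994 = 50.0 μL

50.0 μL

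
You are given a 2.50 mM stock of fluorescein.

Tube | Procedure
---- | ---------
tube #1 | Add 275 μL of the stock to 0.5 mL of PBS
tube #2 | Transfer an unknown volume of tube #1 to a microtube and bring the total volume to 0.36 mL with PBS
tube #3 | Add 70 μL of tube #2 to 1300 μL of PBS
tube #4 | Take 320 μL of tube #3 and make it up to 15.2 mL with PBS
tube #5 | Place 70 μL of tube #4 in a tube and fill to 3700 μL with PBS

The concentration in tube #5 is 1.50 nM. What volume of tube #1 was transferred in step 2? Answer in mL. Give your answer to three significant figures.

0.0299 mL

Step 1: 275 μL + 0.5 mL = 775 μL total → factor 775/275 = 2.8182
Step 2: v brought to 0.36 mL → factor = 0.36 mL/v
Step 3: 70 μL + 1300 μL = 1370 μL total → factor 1370/70 = 19.571
Step 4: 320 μL brought to 15.2 mL → factor 15200/320 = 47.5
Step 5: 70 μL brought to 3700 μL → factor 3700/70 = 52.857
Product of known-step factors = 1.3848 × 10^5
Overall factor = 2.50 mM / (1.50 nM) = 1.6667 × 10^6
Step-2 factor = 1.6667 × 10^6 / 1.3848 × 10^5 = 12.035
v = 0.36 mL / 12.035 = 0.0299 mL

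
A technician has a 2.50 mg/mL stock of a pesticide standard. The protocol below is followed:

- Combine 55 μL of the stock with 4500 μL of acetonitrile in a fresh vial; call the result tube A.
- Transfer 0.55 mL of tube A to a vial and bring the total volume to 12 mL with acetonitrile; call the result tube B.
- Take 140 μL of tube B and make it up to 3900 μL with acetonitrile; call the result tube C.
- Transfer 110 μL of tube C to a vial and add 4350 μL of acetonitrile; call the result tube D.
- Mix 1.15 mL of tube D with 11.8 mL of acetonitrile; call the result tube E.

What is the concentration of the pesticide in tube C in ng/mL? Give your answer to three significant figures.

Step 1: 55 μL + 4500 μL = 4555 μL total → factor 4555/55 = 82.818
Step 2: 0.55 mL brought to 12 mL → factor 12/0.55 = 21.818
Step 3: 140 μL brought to 3900 μL → factor 3900/140 = 27.857
Dilution factor through tube C = 82.818 × 21.818 × 27.857 = 50336
[tube C] = 2.50 mg/mL / 50336 = 4.967 × 10^-5 mg/mL = 49.7 ng/mL

49.7 ng/mL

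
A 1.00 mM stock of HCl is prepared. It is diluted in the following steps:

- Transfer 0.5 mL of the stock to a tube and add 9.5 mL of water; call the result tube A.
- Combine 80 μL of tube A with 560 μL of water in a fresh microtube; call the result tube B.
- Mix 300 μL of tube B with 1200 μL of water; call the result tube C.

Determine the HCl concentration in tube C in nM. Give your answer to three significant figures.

Step 1: 0.5 mL + 9.5 mL = 10 mL total → factor 10/0.5 = 20
Step 2: 80 μL + 560 μL = 640 μL total → factor 640/80 = 8
Step 3: 300 μL + 1200 μL = 1500 μL total → factor 1500/300 = 5
Overall dilution factor = 20 × 8 × 5 = 800
Final = 1.00 mM / 800 = 0.001250 mM = 1.25 × 10^3 nM

1.25 × 10^3 nM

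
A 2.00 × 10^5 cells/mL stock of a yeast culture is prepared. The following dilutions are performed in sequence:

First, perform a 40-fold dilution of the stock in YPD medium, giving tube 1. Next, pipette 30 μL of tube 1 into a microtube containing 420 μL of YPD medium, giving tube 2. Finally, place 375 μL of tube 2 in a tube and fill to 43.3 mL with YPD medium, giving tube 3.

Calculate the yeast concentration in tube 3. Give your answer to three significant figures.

2.89 cells/mL

Step 1: 40-fold → factor 40
Step 2: 30 μL + 420 μL = 450 μL total → factor 450/30 = 15
Step 3: 375 μL brought to 43.3 mL → factor 43300/375 = 115.47
Dilution factor through tube 3 = 40 × 15 × 115.47 = 69280
[tube 3] = 2.00 × 10^5 cells/mL / 69280 = 2.89 cells/mL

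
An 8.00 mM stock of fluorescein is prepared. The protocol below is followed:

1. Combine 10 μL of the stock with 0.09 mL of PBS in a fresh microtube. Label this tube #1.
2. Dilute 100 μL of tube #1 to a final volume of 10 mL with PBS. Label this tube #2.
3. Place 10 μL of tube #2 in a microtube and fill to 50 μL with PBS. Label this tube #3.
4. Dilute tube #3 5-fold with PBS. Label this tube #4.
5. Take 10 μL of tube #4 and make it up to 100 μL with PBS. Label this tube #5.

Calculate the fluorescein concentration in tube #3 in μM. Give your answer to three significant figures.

1.60 μM

Step 1: 10 μL + 0.09 mL = 100 μL total → factor 100/10 = 10
Step 2: 100 μL brought to 10 mL → factor 10000/100 = 100
Step 3: 10 μL brought to 50 μL → factor 50/10 = 5
Dilution factor through tube #3 = 10 × 100 × 5 = 5000
[tube #3] = 8.00 mM / 5000 = 0.001600 mM = 1.60 μM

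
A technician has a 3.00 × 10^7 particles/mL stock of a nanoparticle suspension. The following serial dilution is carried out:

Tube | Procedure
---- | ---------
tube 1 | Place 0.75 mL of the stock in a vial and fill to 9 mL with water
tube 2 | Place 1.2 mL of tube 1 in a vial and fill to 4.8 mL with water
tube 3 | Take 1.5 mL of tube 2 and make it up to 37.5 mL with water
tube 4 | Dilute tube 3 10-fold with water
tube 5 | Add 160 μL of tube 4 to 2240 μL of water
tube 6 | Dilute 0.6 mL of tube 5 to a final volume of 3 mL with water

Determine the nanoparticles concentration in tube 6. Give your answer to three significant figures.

33.3 particles/mL

Step 1: 0.75 mL brought to 9 mL → factor 9/0.75 = 12
Step 2: 1.2 mL brought to 4.8 mL → factor 4.8/1.2 = 4
Step 3: 1.5 mL brought to 37.5 mL → factor 37.5/1.5 = 25
Step 4: 10-fold → factor 10
Step 5: 160 μL + 2240 μL = 2400 μL total → factor 2400/160 = 15
Step 6: 0.6 mL brought to 3 mL → factor 3/0.6 = 5
Overall dilution factor = 12 × 4 × 25 × 10 × 15 × 5 = 9 × 10^5
Final = 3.00 × 10^7 particles/mL / 9 × 10^5 = 33.3 particles/mL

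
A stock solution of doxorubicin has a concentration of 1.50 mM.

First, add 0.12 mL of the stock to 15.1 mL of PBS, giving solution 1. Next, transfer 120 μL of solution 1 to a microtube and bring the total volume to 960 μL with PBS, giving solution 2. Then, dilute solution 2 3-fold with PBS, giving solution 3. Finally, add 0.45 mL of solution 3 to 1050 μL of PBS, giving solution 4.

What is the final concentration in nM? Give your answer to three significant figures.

Step 1: 0.12 mL + 15.1 mL = 15.22 mL total → factor 15.22/0.12 = 126.83
Step 2: 120 μL brought to 960 μL → factor 960/120 = 8
Step 3: 3-fold → factor 3
Step 4: 0.45 mL + 1050 μL = 1.5 mL total → factor 1.5/0.45 = 3.3333
Overall dilution factor = 126.83 × 8 × 3 × 3.3333 = 10147
Final = 1.50 mM / 10147 = 0.0001478 mM = 148 nM

148 nM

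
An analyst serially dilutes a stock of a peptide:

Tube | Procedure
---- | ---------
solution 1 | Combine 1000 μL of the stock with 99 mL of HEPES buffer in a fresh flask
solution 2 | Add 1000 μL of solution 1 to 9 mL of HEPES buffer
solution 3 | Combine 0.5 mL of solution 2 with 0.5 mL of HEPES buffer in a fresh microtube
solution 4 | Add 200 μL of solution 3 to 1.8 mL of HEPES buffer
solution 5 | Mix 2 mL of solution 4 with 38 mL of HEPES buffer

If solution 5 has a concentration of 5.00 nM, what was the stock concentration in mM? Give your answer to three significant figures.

Step 1: 1000 μL + 99 mL = 1 × 10^5 μL total → factor 1 × 10^5/1000 = 100
Step 2: 1000 μL + 9 mL = 10000 μL total → factor 10000/1000 = 10
Step 3: 0.5 mL + 0.5 mL = 1 mL total → factor 1/0.5 = 2
Step 4: 200 μL + 1.8 mL = 2000 μL total → factor 2000/200 = 10
Step 5: 2 mL + 38 mL = 40 mL total → factor 40/2 = 20
Overall dilution factor = 100 × 10 × 2 × 10 × 20 = 4 × 10^5
Stock = 5.00 nM × 4 × 10^5 = 2.000 × 10^6 nM = 2.00 mM

2.00 mM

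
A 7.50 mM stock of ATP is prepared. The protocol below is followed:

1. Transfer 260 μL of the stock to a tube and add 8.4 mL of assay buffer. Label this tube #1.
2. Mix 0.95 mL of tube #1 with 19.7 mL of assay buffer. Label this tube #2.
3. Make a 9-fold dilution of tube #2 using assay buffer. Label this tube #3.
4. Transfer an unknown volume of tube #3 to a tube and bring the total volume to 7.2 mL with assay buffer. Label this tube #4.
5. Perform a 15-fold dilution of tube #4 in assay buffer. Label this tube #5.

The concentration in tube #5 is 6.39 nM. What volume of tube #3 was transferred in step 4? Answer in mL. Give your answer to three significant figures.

Step 1: 260 μL + 8.4 mL = 8660 μL total → factor 8660/260 = 33.308
Step 2: 0.95 mL + 19.7 mL = 20.65 mL total → factor 20.65/0.95 = 21.737
Step 3: 9-fold → factor 9
Step 4: v brought to 7.2 mL → factor = 7.2 mL/v
Step 5: 15-fold → factor 15
Product of known-step factors = 97741
Overall factor = 7.50 mM / (6.39 nM) = 1.1737 × 10^6
Step-4 factor = 1.1737 × 10^6 / 97741 = 12.008
v = 7.2 mL / 12.008 = 0.600 mL

0.600 mL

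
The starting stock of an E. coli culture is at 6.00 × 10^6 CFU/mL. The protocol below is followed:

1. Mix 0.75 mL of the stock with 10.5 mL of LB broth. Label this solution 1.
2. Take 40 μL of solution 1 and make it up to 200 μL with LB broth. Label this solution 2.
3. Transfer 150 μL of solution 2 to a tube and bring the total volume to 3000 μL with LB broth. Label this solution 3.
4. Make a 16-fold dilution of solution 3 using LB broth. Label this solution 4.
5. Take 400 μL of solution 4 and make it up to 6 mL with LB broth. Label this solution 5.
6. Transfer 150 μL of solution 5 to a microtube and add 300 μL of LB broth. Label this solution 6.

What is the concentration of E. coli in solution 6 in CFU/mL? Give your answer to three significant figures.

5.56 CFU/mL

Step 1: 0.75 mL + 10.5 mL = 11.25 mL total → factor 11.25/0.75 = 15
Step 2: 40 μL brought to 200 μL → factor 200/40 = 5
Step 3: 150 μL brought to 3000 μL → factor 3000/150 = 20
Step 4: 16-fold → factor 16
Step 5: 400 μL brought to 6 mL → factor 6000/400 = 15
Step 6: 150 μL + 300 μL = 450 μL total → factor 450/150 = 3
Overall dilution factor = 15 × 5 × 20 × 16 × 15 × 3 = 1.08 × 10^6
Final = 6.00 × 10^6 CFU/mL / 1.08 × 10^6 = 5.56 CFU/mL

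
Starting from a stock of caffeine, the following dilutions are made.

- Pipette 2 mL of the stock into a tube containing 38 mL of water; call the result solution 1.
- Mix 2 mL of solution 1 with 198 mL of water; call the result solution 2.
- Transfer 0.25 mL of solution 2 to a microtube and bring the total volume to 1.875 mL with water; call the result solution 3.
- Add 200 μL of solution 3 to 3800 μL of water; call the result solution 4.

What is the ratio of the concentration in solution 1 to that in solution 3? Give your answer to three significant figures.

Step 1: 2 mL + 38 mL = 40 mL total → factor 40/2 = 20
Step 2: 2 mL + 198 mL = 200 mL total → factor 200/2 = 100
Step 3: 0.25 mL brought to 1.875 mL → factor 1.875/0.25 = 7.5
Dilution factor to solution 1 = 20; to solution 3 = 15000
[solution 1]/[solution 3] = (factor to solution 3)/(factor to solution 1) = 15000/20 = 750

750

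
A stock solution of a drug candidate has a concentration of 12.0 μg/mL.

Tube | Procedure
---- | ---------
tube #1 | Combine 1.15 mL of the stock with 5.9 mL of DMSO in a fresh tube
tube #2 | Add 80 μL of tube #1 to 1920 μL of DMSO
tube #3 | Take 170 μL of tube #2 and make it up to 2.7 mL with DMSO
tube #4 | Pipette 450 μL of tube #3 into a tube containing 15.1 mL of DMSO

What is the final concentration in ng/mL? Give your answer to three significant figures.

0.143 ng/mL

Step 1: 1.15 mL + 5.9 mL = 7.05 mL total → factor 7.05/1.15 = 6.1304
Step 2: 80 μL + 1920 μL = 2000 μL total → factor 2000/80 = 25
Step 3: 170 μL brought to 2.7 mL → factor 2700/170 = 15.882
Step 4: 450 μL + 15.1 mL = 15550 μL total → factor 15550/450 = 34.556
Overall dilution factor = 6.1304 × 25 × 15.882 × 34.556 = 84113
Final = 12.0 μg/mL / 84113 = 0.0001427 μg/mL = 0.143 ng/mL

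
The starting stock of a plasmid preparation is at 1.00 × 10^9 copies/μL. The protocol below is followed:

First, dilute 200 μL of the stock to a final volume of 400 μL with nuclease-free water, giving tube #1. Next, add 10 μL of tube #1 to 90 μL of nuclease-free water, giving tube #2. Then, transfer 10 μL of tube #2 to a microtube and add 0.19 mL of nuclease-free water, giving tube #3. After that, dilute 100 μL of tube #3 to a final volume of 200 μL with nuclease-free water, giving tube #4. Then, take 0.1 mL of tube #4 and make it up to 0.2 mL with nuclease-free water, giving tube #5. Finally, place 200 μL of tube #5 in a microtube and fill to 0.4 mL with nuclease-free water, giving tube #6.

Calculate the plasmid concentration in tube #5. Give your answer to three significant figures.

Step 1: 200 μL brought to 400 μL → factor 400/200 = 2
Step 2: 10 μL + 90 μL = 100 μL total → factor 100/10 = 10
Step 3: 10 μL + 0.19 mL = 200 μL total → factor 200/10 = 20
Step 4: 100 μL brought to 200 μL → factor 200/100 = 2
Step 5: 0.1 mL brought to 0.2 mL → factor 0.2/0.1 = 2
Dilution factor through tube #5 = 2 × 10 × 20 × 2 × 2 = 1600
[tube #5] = 1.00 × 10^9 copies/μL / 1600 = 6.25 × 10^5 copies/μL

6.25 × 10^5 copies/μL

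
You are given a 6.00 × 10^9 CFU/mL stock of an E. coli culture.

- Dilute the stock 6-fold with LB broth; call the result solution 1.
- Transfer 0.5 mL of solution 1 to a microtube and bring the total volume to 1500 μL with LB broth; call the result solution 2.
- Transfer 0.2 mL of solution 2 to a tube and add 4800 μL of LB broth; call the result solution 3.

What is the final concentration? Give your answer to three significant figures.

Step 1: 6-fold → factor 6
Step 2: 0.5 mL brought to 1500 μL → factor 1.5/0.5 = 3
Step 3: 0.2 mL + 4800 μL = 5 mL total → factor 5/0.2 = 25
Overall dilution factor = 6 × 3 × 25 = 450
Final = 6.00 × 10^9 CFU/mL / 450 = 1.33 × 10^7 CFU/mL

1.33 × 10^7 CFU/mL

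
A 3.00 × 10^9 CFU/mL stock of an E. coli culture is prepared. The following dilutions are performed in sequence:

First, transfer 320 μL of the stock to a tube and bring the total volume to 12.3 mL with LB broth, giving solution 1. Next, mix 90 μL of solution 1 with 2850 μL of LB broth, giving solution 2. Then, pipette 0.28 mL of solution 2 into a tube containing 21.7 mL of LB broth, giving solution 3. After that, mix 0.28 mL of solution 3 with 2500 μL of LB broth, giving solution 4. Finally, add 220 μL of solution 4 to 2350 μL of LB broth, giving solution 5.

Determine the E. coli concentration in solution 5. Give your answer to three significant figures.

262 CFU/mL

Step 1: 320 μL brought to 12.3 mL → factor 12300/320 = 38.438
Step 2: 90 μL + 2850 μL = 2940 μL total → factor 2940/90 = 32.667
Step 3: 0.28 mL + 21.7 mL = 21.98 mL total → factor 21.98/0.28 = 78.5
Step 4: 0.28 mL + 2500 μL = 2.78 mL total → factor 2.78/0.28 = 9.9286
Step 5: 220 μL + 2350 μL = 2570 μL total → factor 2570/220 = 11.682
Overall dilution factor = 38.438 × 32.667 × 78.5 × 9.9286 × 11.682 = 1.1432 × 10^7
Final = 3.00 × 10^9 CFU/mL / 1.1432 × 10^7 = 262 CFU/mL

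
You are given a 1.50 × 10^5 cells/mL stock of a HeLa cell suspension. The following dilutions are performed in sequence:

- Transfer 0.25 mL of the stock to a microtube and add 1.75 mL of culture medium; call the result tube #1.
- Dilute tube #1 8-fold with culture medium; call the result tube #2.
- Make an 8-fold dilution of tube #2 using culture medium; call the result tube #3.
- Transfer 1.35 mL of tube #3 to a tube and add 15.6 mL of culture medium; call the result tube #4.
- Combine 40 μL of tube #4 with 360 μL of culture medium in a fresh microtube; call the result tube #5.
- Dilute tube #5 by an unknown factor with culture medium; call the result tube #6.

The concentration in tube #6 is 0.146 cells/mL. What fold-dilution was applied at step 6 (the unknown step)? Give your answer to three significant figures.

Step 1: 0.25 mL + 1.75 mL = 2 mL total → factor 2/0.25 = 8
Step 2: 8-fold → factor 8
Step 3: 8-fold → factor 8
Step 4: 1.35 mL + 15.6 mL = 16.95 mL total → factor 16.95/1.35 = 12.556
Step 5: 40 μL + 360 μL = 400 μL total → factor 400/40 = 10
Step 6: unknown factor x
Product of known-step factors = 64284
Overall factor = 1.50 × 10^5 cells/mL / (0.146 cells/mL) = 1.0274 × 10^6
x = 1.0274 × 10^6 / 64284 = 16.0

16.0-fold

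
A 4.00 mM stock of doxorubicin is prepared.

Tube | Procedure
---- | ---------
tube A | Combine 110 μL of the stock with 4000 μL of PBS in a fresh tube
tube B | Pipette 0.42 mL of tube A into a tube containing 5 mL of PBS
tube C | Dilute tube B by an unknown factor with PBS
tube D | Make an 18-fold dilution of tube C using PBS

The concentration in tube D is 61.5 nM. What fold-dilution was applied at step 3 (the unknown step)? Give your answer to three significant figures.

7.49-fold

Step 1: 110 μL + 4000 μL = 4110 μL total → factor 4110/110 = 37.364
Step 2: 0.42 mL + 5 mL = 5.42 mL total → factor 5.42/0.42 = 12.905
Step 3: unknown factor x
Step 4: 18-fold → factor 18
Product of known-step factors = 8679
Overall factor = 4.00 mM / (61.5 nM) = 65041
x = 65041 / 8679 = 7.49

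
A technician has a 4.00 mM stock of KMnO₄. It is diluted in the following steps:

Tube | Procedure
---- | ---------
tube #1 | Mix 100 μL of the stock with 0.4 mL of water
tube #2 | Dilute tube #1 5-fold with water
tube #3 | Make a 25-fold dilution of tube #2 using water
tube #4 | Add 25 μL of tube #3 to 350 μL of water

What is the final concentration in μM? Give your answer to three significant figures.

0.427 μM

Step 1: 100 μL + 0.4 mL = 500 μL total → factor 500/100 = 5
Step 2: 5-fold → factor 5
Step 3: 25-fold → factor 25
Step 4: 25 μL + 350 μL = 375 μL total → factor 375/25 = 15
Overall dilution factor = 5 × 5 × 25 × 15 = 9375
Final = 4.00 mM / 9375 = 0.0004267 mM = 0.427 μM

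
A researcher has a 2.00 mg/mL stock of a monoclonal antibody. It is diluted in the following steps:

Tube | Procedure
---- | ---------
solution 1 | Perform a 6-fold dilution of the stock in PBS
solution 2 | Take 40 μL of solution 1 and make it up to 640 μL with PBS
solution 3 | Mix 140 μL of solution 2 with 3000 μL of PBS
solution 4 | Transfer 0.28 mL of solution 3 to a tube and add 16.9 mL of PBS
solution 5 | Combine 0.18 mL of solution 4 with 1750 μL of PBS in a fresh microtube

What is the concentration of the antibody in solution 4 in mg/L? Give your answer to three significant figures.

Step 1: 6-fold → factor 6
Step 2: 40 μL brought to 640 μL → factor 640/40 = 16
Step 3: 140 μL + 3000 μL = 3140 μL total → factor 3140/140 = 22.429
Step 4: 0.28 mL + 16.9 mL = 17.18 mL total → factor 17.18/0.28 = 61.357
Dilution factor through solution 4 = 6 × 16 × 22.429 × 61.357 = 1.3211 × 10^5
[solution 4] = 2.00 mg/mL / 1.3211 × 10^5 = 1.514 × 10^-5 mg/mL = 0.0151 mg/L

0.0151 mg/L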